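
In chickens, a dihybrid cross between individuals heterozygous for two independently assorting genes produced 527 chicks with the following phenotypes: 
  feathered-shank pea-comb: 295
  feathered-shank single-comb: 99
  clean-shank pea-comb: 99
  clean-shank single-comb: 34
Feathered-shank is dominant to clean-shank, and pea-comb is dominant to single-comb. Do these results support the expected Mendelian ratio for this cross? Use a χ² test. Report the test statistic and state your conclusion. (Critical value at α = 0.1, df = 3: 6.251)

A dihybrid F₂ with independent assortment and complete dominance at both loci gives a 9:3:3:1 phenotypic ratio.
The 9:3:3:1 ratio has 16 parts, so with N = 527 the expected counts are:
  feathered-shank pea-comb: 527 × 9/16 = 296.4375
  feathered-shank single-comb: 527 × 3/16 = 98.8125
  clean-shank pea-comb: 527 × 3/16 = 98.8125
  clean-shank single-comb: 527 × 1/16 = 32.9375
χ² = Σ (O − E)² / E
  feathered-shank pea-comb: (295 − 296.4375)² / 296.4375 = 0.0070
  feathered-shank single-comb: (99 − 98.8125)² / 98.8125 = 0.0004
  clean-shank pea-comb: (99 − 98.8125)² / 98.8125 = 0.0004
  clean-shank single-comb: (34 − 32.9375)² / 32.9375 = 0.0343
χ² = 0.0070 + 0.0004 + 0.0004 + 0.0343 = 0.0421 ≈ 0.042
Degrees of freedom = 4 − 1 = 3; critical value at α = 0.1 is 6.251.
Since 0.042 < 6.251, we fail to reject the null hypothesis — the data are consistent with the 9:3:3:1 ratio.

0.042; consistent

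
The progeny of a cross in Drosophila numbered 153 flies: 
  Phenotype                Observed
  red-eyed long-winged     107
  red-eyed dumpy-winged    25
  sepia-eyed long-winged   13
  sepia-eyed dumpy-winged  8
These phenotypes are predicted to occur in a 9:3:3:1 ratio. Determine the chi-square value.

14.402

Total ratio parts = 16. Expected numbers out of 153:
  red-eyed long-winged: 153 × 9/16 = 86.0625
  red-eyed dumpy-winged: 153 × 3/16 = 28.6875
  sepia-eyed long-winged: 153 × 3/16 = 28.6875
  sepia-eyed dumpy-winged: 153 × 1/16 = 9.5625
χ² = Σ (O − E)² / E
  red-eyed long-winged: (107 − 86.0625)² / 86.0625 = 5.0937
  red-eyed dumpy-winged: (25 − 28.6875)² / 28.6875 = 0.4740
  sepia-eyed long-winged: (13 − 28.6875)² / 28.6875 = 8.5786
  sepia-eyed dumpy-winged: (8 − 9.5625)² / 9.5625 = 0.2553
χ² = 5.0937 + 0.4740 + 8.5786 + 0.2553 = 14.4016 ≈ 14.402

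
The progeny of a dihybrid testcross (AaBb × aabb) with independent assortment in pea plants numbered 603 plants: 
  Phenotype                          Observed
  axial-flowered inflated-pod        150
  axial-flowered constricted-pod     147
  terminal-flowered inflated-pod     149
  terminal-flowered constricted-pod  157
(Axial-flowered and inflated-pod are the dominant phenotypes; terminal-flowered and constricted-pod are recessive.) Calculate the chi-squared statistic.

A dihybrid testcross with independent assortment gives a 1:1:1:1 ratio.
The 1:1:1:1 ratio has 4 parts, so with N = 603 the expected counts are:
  axial-flowered inflated-pod: 603 × 1/4 = 150.75
  axial-flowered constricted-pod: 603 × 1/4 = 150.75
  terminal-flowered inflated-pod: 603 × 1/4 = 150.75
  terminal-flowered constricted-pod: 603 × 1/4 = 150.75
χ² = Σ (O − E)² / E
  axial-flowered inflated-pod: (150 − 150.75)² / 150.75 = 0.0037
  axial-flowered constricted-pod: (147 − 150.75)² / 150.75 = 0.0933
  terminal-flowered inflated-pod: (149 − 150.75)² / 150.75 = 0.0203
  terminal-flowered constricted-pod: (157 − 150.75)² / 150.75 = 0.2591
χ² = 0.0037 + 0.0933 + 0.0203 + 0.2591 = 0.3764 ≈ 0.376

0.376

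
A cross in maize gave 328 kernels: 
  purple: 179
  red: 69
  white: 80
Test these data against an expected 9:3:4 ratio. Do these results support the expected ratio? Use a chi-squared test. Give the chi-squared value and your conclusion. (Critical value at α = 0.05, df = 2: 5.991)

1.127; consistent

The 9:3:4 ratio has 16 parts, so with N = 328 the expected counts are:
  purple: 328 × 9/16 = 184.5
  red: 328 × 3/16 = 61.5
  white: 328 × 4/16 = 82
χ² = Σ (O − E)² / E
  purple: (179 − 184.5)² / 184.5 = 0.1640
  red: (69 − 61.5)² / 61.5 = 0.9146
  white: (80 − 82)² / 82 = 0.0488
χ² = 0.1640 + 0.9146 + 0.0488 = 1.1274 ≈ 1.127
Degrees of freedom = 3 − 1 = 2; critical value at α = 0.05 is 5.991.
Since 1.127 < 5.991, we fail to reject the null hypothesis — the data are consistent with the 9:3:4 ratio.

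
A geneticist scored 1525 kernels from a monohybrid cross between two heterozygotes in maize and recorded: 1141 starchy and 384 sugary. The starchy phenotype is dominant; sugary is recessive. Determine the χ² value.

0.026

For a monohybrid cross between heterozygotes with complete dominance, the expected phenotypic ratio is 3:1.
The 3:1 ratio has 4 parts, so with N = 1525 the expected counts are:
  starchy: 1525 × 3/4 = 1143.75
  sugary: 1525 × 1/4 = 381.25
χ² = Σ (O − E)² / E
  starchy: (1141 − 1143.75)² / 1143.75 = 0.0066
  sugary: (384 − 381.25)² / 381.25 = 0.0198
χ² = 0.0066 + 0.0198 = 0.0264 ≈ 0.026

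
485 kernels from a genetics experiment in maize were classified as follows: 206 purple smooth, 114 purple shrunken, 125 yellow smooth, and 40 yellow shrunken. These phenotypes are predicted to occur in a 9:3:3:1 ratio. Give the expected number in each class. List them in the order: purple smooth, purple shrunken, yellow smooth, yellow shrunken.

272.8125, 90.9375, 90.9375, 30.3125

The 9:3:3:1 ratio has 16 parts, so with N = 485 the expected counts are:
  purple smooth: 485 × 9/16 = 272.8125
  purple shrunken: 485 × 3/16 = 90.9375
  yellow smooth: 485 × 3/16 = 90.9375
  yellow shrunken: 485 × 1/16 = 30.3125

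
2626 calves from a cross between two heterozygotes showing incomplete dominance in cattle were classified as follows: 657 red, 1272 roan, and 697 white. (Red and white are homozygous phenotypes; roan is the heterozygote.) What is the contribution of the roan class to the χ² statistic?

1.280

With incomplete dominance, a heterozygote × heterozygote cross gives a 1:2:1 phenotypic ratio.
Total ratio parts = 4. Expected numbers out of 2626:
  red: 2626 × 1/4 = 656.5
  roan: 2626 × 2/4 = 1313
  white: 2626 × 1/4 = 656.5
Contribution of roan: (1272 − 1313)² / 1313 = 1.2803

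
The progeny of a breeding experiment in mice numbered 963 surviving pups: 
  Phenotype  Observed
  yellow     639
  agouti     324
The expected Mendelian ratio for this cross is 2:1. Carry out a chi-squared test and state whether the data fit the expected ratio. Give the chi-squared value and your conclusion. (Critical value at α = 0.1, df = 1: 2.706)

Total ratio parts = 3. Expected numbers out of 963:
  yellow: 963 × 2/3 = 642
  agouti: 963 × 1/3 = 321
χ² = Σ (O − E)² / E
  yellow: (639 − 642)² / 642 = 0.0140
  agouti: (324 − 321)² / 321 = 0.0280
χ² = 0.0140 + 0.0280 = 0.042
Degrees of freedom = 2 − 1 = 1; critical value at α = 0.1 is 2.706.
Since 0.042 < 2.706, we fail to reject the null hypothesis — the data are consistent with the 2:1 ratio.

0.042; consistent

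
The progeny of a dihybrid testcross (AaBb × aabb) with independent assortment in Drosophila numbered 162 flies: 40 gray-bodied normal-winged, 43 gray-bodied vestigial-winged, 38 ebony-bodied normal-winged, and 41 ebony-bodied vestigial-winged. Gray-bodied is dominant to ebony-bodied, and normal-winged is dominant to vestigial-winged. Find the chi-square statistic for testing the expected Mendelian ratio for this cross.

0.321

A dihybrid testcross with independent assortment gives a 1:1:1:1 ratio.
Total ratio parts = 4. Expected numbers out of 162:
  gray-bodied normal-winged: 162 × 1/4 = 40.5
  gray-bodied vestigial-winged: 162 × 1/4 = 40.5
  ebony-bodied normal-winged: 162 × 1/4 = 40.5
  ebony-bodied vestigial-winged: 162 × 1/4 = 40.5
χ² = Σ (O − E)² / E
  gray-bodied normal-winged: (40 − 40.5)² / 40.5 = 0.0062
  gray-bodied vestigial-winged: (43 − 40.5)² / 40.5 = 0.1543
  ebony-bodied normal-winged: (38 − 40.5)² / 40.5 = 0.1543
  ebony-bodied vestigial-winged: (41 − 40.5)² / 40.5 = 0.0062
χ² = 0.0062 + 0.1543 + 0.1543 + 0.0062 = 0.321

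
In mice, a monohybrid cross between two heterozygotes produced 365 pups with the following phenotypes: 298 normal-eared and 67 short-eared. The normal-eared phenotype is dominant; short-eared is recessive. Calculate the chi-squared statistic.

For a monohybrid cross between heterozygotes with complete dominance, the expected phenotypic ratio is 3:1.
Under the 3:1 hypothesis (Σ ratio = 4, N = 365):
  normal-eared: 365 × 3/4 = 273.75
  short-eared: 365 × 1/4 = 91.25
χ² = Σ (O − E)² / E
  normal-eared: (298 − 273.75)² / 273.75 = 2.1482
  short-eared: (67 − 91.25)² / 91.25 = 6.4445
χ² = 2.1482 + 6.4445 = 8.5927 ≈ 8.593

8.593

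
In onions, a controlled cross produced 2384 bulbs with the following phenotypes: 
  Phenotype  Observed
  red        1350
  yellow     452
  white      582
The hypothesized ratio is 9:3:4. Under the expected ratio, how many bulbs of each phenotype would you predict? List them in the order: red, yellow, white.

The 9:3:4 ratio has 16 parts, so with N = 2384 the expected counts are:
  red: 2384 × 9/16 = 1341
  yellow: 2384 × 3/16 = 447
  white: 2384 × 4/16 = 596

1341, 447, 596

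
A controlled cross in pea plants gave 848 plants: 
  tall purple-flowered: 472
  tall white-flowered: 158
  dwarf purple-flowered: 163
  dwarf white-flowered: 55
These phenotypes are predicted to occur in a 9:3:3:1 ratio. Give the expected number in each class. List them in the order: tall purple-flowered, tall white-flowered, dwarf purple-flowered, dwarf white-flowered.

477, 159, 159, 53

Expected counts for N = 848 under a 9:3:3:1 ratio (total parts = 16):
  tall purple-flowered: 848 × 9/16 = 477
  tall white-flowered: 848 × 3/16 = 159
  dwarf purple-flowered: 848 × 3/16 = 159
  dwarf white-flowered: 848 × 1/16 = 53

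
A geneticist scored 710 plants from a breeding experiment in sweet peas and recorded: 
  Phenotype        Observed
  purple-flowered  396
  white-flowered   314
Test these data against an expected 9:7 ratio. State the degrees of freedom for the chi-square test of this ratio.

1

A goodness-of-fit test with 2 phenotype classes has df = 2 − 1 = 1.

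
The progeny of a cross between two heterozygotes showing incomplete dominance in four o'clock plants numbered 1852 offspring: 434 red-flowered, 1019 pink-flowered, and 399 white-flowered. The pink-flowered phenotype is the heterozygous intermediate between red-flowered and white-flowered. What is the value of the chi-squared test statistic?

With incomplete dominance, a heterozygote × heterozygote cross gives a 1:2:1 phenotypic ratio.
Expected counts for N = 1852 under a 1:2:1 ratio (total parts = 4):
  red-flowered: 1852 × 1/4 = 463
  pink-flowered: 1852 × 2/4 = 926
  white-flowered: 1852 × 1/4 = 463
χ² = Σ (O − E)² / E
  red-flowered: (434 − 463)² / 463 = 1.8164
  pink-flowered: (1019 − 926)² / 926 = 9.3402
  white-flowered: (399 − 463)² / 463 = 8.8467
χ² = 1.8164 + 9.3402 + 8.8467 = 20.0033 ≈ 20.003

20.003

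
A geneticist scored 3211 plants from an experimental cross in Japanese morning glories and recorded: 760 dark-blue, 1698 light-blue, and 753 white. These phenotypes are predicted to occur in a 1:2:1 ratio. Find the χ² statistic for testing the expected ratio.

The 1:2:1 ratio has 4 parts, so with N = 3211 the expected counts are:
  dark-blue: 3211 × 1/4 = 802.75
  light-blue: 3211 × 2/4 = 1605.5
  white: 3211 × 1/4 = 802.75
χ² = Σ (O − E)² / E
  dark-blue: (760 − 802.75)² / 802.75 = 2.2766
  light-blue: (1698 − 1605.5)² / 1605.5 = 5.3293
  white: (753 − 802.75)² / 802.75 = 3.0832
χ² = 2.2766 + 5.3293 + 3.0832 = 10.6891 ≈ 10.689

10.689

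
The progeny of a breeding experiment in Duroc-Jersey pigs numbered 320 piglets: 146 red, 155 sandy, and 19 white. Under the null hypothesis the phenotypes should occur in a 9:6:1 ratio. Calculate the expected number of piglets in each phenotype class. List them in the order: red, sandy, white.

180, 120, 20

The 9:6:1 ratio has 16 parts, so with N = 320 the expected counts are:
  red: 320 × 9/16 = 180
  sandy: 320 × 6/16 = 120
  white: 320 × 1/16 = 20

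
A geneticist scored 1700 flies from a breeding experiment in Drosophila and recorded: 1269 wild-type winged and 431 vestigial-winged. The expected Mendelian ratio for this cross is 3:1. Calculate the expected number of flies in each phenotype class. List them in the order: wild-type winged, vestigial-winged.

Total ratio parts = 4. Expected numbers out of 1700:
  wild-type winged: 1700 × 3/4 = 1275
  vestigial-winged: 1700 × 1/4 = 425

1275, 425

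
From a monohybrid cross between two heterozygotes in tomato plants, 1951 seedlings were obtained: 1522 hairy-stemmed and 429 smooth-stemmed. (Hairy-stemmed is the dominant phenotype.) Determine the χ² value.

For a monohybrid cross between heterozygotes with complete dominance, the expected phenotypic ratio is 3:1.
Total ratio parts = 4. Expected numbers out of 1951:
  hairy-stemmed: 1951 × 3/4 = 1463.25
  smooth-stemmed: 1951 × 1/4 = 487.75
χ² = Σ (O − E)² / E
  hairy-stemmed: (1522 − 1463.25)² / 1463.25 = 2.3588
  smooth-stemmed: (429 − 487.75)² / 487.75 = 7.0765
χ² = 2.3588 + 7.0765 = 9.4353 ≈ 9.435

9.435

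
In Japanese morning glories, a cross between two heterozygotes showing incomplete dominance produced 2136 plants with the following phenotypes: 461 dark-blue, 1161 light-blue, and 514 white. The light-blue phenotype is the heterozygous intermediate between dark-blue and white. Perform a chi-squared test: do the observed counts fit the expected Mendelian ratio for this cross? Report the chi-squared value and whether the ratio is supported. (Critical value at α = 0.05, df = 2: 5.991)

With incomplete dominance, a heterozygote × heterozygote cross gives a 1:2:1 phenotypic ratio.
The 1:2:1 ratio has 4 parts, so with N = 2136 the expected counts are:
  dark-blue: 2136 × 1/4 = 534
  light-blue: 2136 × 2/4 = 1068
  white: 2136 × 1/4 = 534
χ² = Σ (O − E)² / E
  dark-blue: (461 − 534)² / 534 = 9.9794
  light-blue: (1161 − 1068)² / 1068 = 8.0983
  white: (514 − 534)² / 534 = 0.7491
χ² = 9.9794 + 8.0983 + 0.7491 = 18.8268 ≈ 18.827
Degrees of freedom = 3 − 1 = 2; critical value at α = 0.05 is 5.991.
Since 18.827 > 5.991, we reject the null hypothesis — the data do not fit the 1:2:1 ratio.

18.827; not consistent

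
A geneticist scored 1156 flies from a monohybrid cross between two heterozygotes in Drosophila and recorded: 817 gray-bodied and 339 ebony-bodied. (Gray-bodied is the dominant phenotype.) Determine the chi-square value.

For a monohybrid cross between heterozygotes with complete dominance, the expected phenotypic ratio is 3:1.
Expected counts for N = 1156 under a 3:1 ratio (total parts = 4):
  gray-bodied: 1156 × 3/4 = 867
  ebony-bodied: 1156 × 1/4 = 289
χ² = Σ (O − E)² / E
  gray-bodied: (817 − 867)² / 867 = 2.8835
  ebony-bodied: (339 − 289)² / 289 = 8.6505
χ² = 2.8835 + 8.6505 = 11.534

11.534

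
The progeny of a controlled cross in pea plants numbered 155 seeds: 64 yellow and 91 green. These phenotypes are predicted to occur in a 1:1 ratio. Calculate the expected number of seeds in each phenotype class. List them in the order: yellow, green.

77.5, 77.5

Expected counts for N = 155 under a 1:1 ratio (total parts = 2):
  yellow: 155 × 1/2 = 77.5
  green: 155 × 1/2 = 77.5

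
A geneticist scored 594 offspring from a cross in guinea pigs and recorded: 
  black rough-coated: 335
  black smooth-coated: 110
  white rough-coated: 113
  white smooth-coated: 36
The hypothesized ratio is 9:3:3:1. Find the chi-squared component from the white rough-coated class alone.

0.024

The 9:3:3:1 ratio has 16 parts, so with N = 594 the expected counts are:
  black rough-coated: 594 × 9/16 = 334.125
  black smooth-coated: 594 × 3/16 = 111.375
  white rough-coated: 594 × 3/16 = 111.375
  white smooth-coated: 594 × 1/16 = 37.125
Contribution of white rough-coated: (113 − 111.375)² / 111.375 = 0.0237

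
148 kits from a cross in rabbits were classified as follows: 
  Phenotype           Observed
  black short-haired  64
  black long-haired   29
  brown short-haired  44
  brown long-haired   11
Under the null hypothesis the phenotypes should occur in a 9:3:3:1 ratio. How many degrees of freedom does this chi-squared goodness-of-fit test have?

A goodness-of-fit test with 4 phenotype classes has df = 4 − 1 = 3.

3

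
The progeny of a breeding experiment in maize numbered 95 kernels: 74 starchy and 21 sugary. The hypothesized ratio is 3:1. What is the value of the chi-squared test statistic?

0.425

The 3:1 ratio has 4 parts, so with N = 95 the expected counts are:
  starchy: 95 × 3/4 = 71.25
  sugary: 95 × 1/4 = 23.75
χ² = Σ (O − E)² / E
  starchy: (74 − 71.25)² / 71.25 = 0.1061
  sugary: (21 − 23.75)² / 23.75 = 0.3184
χ² = 0.1061 + 0.3184 = 0.4245 ≈ 0.425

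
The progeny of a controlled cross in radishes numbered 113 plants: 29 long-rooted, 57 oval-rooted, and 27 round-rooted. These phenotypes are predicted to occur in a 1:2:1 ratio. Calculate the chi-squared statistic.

0.080

Under the 1:2:1 hypothesis (Σ ratio = 4, N = 113):
  long-rooted: 113 × 1/4 = 28.25
  oval-rooted: 113 × 2/4 = 56.5
  round-rooted: 113 × 1/4 = 28.25
χ² = Σ (O − E)² / E
  long-rooted: (29 − 28.25)² / 28.25 = 0.0199
  oval-rooted: (57 − 56.5)² / 56.5 = 0.0044
  round-rooted: (27 − 28.25)² / 28.25 = 0.0553
χ² = 0.0199 + 0.0044 + 0.0553 = 0.0796 ≈ 0.080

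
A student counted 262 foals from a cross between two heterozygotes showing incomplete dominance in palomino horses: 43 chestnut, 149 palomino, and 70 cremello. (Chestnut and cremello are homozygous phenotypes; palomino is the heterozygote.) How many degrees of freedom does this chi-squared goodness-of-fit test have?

With incomplete dominance, a heterozygote × heterozygote cross gives a 1:2:1 phenotypic ratio.
A goodness-of-fit test with 3 phenotype classes has df = 3 − 1 = 2.

2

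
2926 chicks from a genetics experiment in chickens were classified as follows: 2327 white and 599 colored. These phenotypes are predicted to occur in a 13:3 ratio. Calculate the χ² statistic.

5.693

Total ratio parts = 16. Expected numbers out of 2926:
  white: 2926 × 13/16 = 2377.375
  colored: 2926 × 3/16 = 548.625
χ² = Σ (O − E)² / E
  white: (2327 − 2377.375)² / 2377.375 = 1.0674
  colored: (599 − 548.625)² / 548.625 = 4.6255
χ² = 1.0674 + 4.6255 = 5.6929 ≈ 5.693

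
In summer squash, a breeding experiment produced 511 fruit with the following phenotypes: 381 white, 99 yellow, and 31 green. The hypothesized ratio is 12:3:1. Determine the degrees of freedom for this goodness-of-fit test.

A goodness-of-fit test with 3 phenotype classes has df = 3 − 1 = 2.

2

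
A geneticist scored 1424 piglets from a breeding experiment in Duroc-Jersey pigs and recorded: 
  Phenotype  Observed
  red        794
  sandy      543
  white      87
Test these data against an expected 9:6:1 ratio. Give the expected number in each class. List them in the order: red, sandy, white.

801, 534, 89

Expected counts for N = 1424 under a 9:6:1 ratio (total parts = 16):
  red: 1424 × 9/16 = 801
  sandy: 1424 × 6/16 = 534
  white: 1424 × 1/16 = 89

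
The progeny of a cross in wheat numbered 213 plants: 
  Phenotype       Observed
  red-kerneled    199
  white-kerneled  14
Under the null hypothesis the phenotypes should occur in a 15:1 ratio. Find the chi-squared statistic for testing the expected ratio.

0.038

Total ratio parts = 16. Expected numbers out of 213:
  red-kerneled: 213 × 15/16 = 199.6875
  white-kerneled: 213 × 1/16 = 13.3125
χ² = Σ (O − E)² / E
  red-kerneled: (199 − 199.6875)² / 199.6875 = 0.0024
  white-kerneled: (14 − 13.3125)² / 13.3125 = 0.0355
χ² = 0.0024 + 0.0355 = 0.0379 ≈ 0.038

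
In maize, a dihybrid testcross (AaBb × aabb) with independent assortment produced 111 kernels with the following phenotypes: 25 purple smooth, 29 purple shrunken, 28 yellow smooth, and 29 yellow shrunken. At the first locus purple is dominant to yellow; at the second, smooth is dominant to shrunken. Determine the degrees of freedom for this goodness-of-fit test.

3

A dihybrid testcross with independent assortment gives a 1:1:1:1 ratio.
A goodness-of-fit test with 4 phenotype classes has df = 4 − 1 = 3.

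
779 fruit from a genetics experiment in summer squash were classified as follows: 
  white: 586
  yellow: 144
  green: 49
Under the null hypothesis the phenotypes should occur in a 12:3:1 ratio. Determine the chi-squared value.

0.036

Total ratio parts = 16. Expected numbers out of 779:
  white: 779 × 12/16 = 584.25
  yellow: 779 × 3/16 = 146.0625
  green: 779 × 1/16 = 48.6875
χ² = Σ (O − E)² / E
  white: (586 − 584.25)² / 584.25 = 0.0052
  yellow: (144 − 146.0625)² / 146.0625 = 0.0291
  green: (49 − 48.6875)² / 48.6875 = 0.0020
χ² = 0.0052 + 0.0291 + 0.0020 = 0.0363 ≈ 0.036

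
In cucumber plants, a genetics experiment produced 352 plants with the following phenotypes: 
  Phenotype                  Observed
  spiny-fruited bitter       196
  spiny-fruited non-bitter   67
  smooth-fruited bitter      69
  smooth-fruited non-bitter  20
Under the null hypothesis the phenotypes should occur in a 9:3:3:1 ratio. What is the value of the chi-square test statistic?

0.354

Expected counts for N = 352 under a 9:3:3:1 ratio (total parts = 16):
  spiny-fruited bitter: 352 × 9/16 = 198
  spiny-fruited non-bitter: 352 × 3/16 = 66
  smooth-fruited bitter: 352 × 3/16 = 66
  smooth-fruited non-bitter: 352 × 1/16 = 22
χ² = Σ (O − E)² / E
  spiny-fruited bitter: (196 − 198)² / 198 = 0.0202
  spiny-fruited non-bitter: (67 − 66)² / 66 = 0.0152
  smooth-fruited bitter: (69 − 66)² / 66 = 0.1364
  smooth-fruited non-bitter: (20 − 22)² / 22 = 0.1818
χ² = 0.0202 + 0.0152 + 0.1364 + 0.1818 = 0.3536 ≈ 0.354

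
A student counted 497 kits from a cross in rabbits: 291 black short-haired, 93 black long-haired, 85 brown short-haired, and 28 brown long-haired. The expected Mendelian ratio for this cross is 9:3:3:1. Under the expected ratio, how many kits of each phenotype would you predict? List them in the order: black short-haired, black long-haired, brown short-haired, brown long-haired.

Expected counts for N = 497 under a 9:3:3:1 ratio (total parts = 16):
  black short-haired: 497 × 9/16 = 279.5625
  black long-haired: 497 × 3/16 = 93.1875
  brown short-haired: 497 × 3/16 = 93.1875
  brown long-haired: 497 × 1/16 = 31.0625

279.5625, 93.1875, 93.1875, 31.0625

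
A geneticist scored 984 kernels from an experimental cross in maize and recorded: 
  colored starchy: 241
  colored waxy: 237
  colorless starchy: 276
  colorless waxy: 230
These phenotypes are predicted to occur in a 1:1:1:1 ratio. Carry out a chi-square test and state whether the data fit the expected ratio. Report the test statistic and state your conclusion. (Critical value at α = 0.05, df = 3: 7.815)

The 1:1:1:1 ratio has 4 parts, so with N = 984 the expected counts are:
  colored starchy: 984 × 1/4 = 246
  colored waxy: 984 × 1/4 = 246
  colorless starchy: 984 × 1/4 = 246
  colorless waxy: 984 × 1/4 = 246
χ² = Σ (O − E)² / E
  colored starchy: (241 − 246)² / 246 = 0.1016
  colored waxy: (237 − 246)² / 246 = 0.3293
  colorless starchy: (276 − 246)² / 246 = 3.6585
  colorless waxy: (230 − 246)² / 246 = 1.0407
χ² = 0.1016 + 0.3293 + 3.6585 + 1.0407 = 5.1301 ≈ 5.130
Degrees of freedom = 4 − 1 = 3; critical value at α = 0.05 is 7.815.
Since 5.130 < 7.815, we fail to reject the null hypothesis — the data are consistent with the 1:1:1:1 ratio.

5.130; consistent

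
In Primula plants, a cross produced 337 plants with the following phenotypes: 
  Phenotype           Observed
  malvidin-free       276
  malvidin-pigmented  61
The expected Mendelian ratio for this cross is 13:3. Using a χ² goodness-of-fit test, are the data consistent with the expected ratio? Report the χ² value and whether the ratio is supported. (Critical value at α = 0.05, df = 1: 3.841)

Under the 13:3 hypothesis (Σ ratio = 16, N = 337):
  malvidin-free: 337 × 13/16 = 273.8125
  malvidin-pigmented: 337 × 3/16 = 63.1875
χ² = Σ (O − E)² / E
  malvidin-free: (276 − 273.8125)² / 273.8125 = 0.0175
  malvidin-pigmented: (61 − 63.1875)² / 63.1875 = 0.0757
χ² = 0.0175 + 0.0757 = 0.0932 ≈ 0.093
Degrees of freedom = 2 − 1 = 1; critical value at α = 0.05 is 3.841.
Since 0.093 < 3.841, we fail to reject the null hypothesis — the data are consistent with the 13:3 ratio.

0.093; consistent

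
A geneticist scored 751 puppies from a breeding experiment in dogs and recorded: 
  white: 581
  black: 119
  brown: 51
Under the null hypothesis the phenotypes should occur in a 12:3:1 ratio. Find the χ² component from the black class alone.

3.379

Under the 12:3:1 hypothesis (Σ ratio = 16, N = 751):
  white: 751 × 12/16 = 563.25
  black: 751 × 3/16 = 140.8125
  brown: 751 × 1/16 = 46.9375
Contribution of black: (119 − 140.8125)² / 140.8125 = 3.3789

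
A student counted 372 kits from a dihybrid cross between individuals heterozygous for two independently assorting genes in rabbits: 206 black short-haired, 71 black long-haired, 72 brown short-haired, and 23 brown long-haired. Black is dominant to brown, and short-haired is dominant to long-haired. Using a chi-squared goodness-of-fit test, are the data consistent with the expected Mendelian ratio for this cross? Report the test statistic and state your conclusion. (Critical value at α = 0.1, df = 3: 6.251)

0.148; consistent

A dihybrid F₂ with independent assortment and complete dominance at both loci gives a 9:3:3:1 phenotypic ratio.
Total ratio parts = 16. Expected numbers out of 372:
  black short-haired: 372 × 9/16 = 209.25
  black long-haired: 372 × 3/16 = 69.75
  brown short-haired: 372 × 3/16 = 69.75
  brown long-haired: 372 × 1/16 = 23.25
χ² = Σ (O − E)² / E
  black short-haired: (206 − 209.25)² / 209.25 = 0.0505
  black long-haired: (71 − 69.75)² / 69.75 = 0.0224
  brown short-haired: (72 − 69.75)² / 69.75 = 0.0726
  brown long-haired: (23 − 23.25)² / 23.25 = 0.0027
χ² = 0.0505 + 0.0224 + 0.0726 + 0.0027 = 0.1482 ≈ 0.148
Degrees of freedom = 4 − 1 = 3; critical value at α = 0.1 is 6.251.
Since 0.148 < 6.251, we fail to reject the null hypothesis — the data are consistent with the 9:3:3:1 ratio.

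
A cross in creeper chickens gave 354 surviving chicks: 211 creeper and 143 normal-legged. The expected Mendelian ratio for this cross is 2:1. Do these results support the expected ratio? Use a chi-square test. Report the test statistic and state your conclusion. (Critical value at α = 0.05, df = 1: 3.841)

Under the 2:1 hypothesis (Σ ratio = 3, N = 354):
  creeper: 354 × 2/3 = 236
  normal-legged: 354 × 1/3 = 118
χ² = Σ (O − E)² / E
  creeper: (211 − 236)² / 236 = 2.6483
  normal-legged: (143 − 118)² / 118 = 5.2966
χ² = 2.6483 + 5.2966 = 7.9449 ≈ 7.945
Degrees of freedom = 2 − 1 = 1; critical value at α = 0.05 is 3.841.
Since 7.945 > 3.841, we reject the null hypothesis — the data do not fit the 2:1 ratio.

7.945; not consistent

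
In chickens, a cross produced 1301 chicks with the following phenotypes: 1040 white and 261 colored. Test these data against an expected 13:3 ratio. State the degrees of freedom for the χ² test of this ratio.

1

A goodness-of-fit test with 2 phenotype classes has df = 2 − 1 = 1.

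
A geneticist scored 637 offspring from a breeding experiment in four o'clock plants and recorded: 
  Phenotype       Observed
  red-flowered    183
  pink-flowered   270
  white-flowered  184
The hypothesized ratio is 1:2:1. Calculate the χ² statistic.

The 1:2:1 ratio has 4 parts, so with N = 637 the expected counts are:
  red-flowered: 637 × 1/4 = 159.25
  pink-flowered: 637 × 2/4 = 318.5
  white-flowered: 637 × 1/4 = 159.25
χ² = Σ (O − E)² / E
  red-flowered: (183 − 159.25)² / 159.25 = 3.5420
  pink-flowered: (270 − 318.5)² / 318.5 = 7.3854
  white-flowered: (184 − 159.25)² / 159.25 = 3.8465
χ² = 3.5420 + 7.3854 + 3.8465 = 14.7739 ≈ 14.774

14.774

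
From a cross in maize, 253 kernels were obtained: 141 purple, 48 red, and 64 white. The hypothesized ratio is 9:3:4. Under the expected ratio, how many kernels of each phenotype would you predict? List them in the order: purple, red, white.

Total ratio parts = 16. Expected numbers out of 253:
  purple: 253 × 9/16 = 142.3125
  red: 253 × 3/16 = 47.4375
  white: 253 × 4/16 = 63.25

142.3125, 47.4375, 63.25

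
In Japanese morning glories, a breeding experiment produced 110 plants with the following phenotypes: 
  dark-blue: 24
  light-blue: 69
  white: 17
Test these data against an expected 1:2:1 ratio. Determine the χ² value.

The 1:2:1 ratio has 4 parts, so with N = 110 the expected counts are:
  dark-blue: 110 × 1/4 = 27.5
  light-blue: 110 × 2/4 = 55
  white: 110 × 1/4 = 27.5
χ² = Σ (O − E)² / E
  dark-blue: (24 − 27.5)² / 27.5 = 0.4455
  light-blue: (69 − 55)² / 55 = 3.5636
  white: (17 − 27.5)² / 27.5 = 4.0091
χ² = 0.4455 + 3.5636 + 4.0091 = 8.0182 ≈ 8.018

8.018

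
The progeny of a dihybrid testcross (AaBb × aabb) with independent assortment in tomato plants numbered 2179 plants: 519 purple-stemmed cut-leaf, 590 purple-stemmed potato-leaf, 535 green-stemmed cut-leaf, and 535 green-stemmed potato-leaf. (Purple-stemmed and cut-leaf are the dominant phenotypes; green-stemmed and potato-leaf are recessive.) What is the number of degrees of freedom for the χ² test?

3

A dihybrid testcross with independent assortment gives a 1:1:1:1 ratio.
A goodness-of-fit test with 4 phenotype classes has df = 4 − 1 = 3.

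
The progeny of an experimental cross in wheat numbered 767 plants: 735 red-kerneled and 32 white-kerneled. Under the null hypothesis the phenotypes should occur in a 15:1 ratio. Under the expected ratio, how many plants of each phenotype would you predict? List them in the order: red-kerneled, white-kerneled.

Total ratio parts = 16. Expected numbers out of 767:
  red-kerneled: 767 × 15/16 = 719.0625
  white-kerneled: 767 × 1/16 = 47.9375

719.0625, 47.9375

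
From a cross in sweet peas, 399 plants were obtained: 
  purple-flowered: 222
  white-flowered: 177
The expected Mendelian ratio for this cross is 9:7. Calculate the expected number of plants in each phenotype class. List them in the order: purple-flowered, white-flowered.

Under the 9:7 hypothesis (Σ ratio = 16, N = 399):
  purple-flowered: 399 × 9/16 = 224.4375
  white-flowered: 399 × 7/16 = 174.5625

224.4375, 174.5625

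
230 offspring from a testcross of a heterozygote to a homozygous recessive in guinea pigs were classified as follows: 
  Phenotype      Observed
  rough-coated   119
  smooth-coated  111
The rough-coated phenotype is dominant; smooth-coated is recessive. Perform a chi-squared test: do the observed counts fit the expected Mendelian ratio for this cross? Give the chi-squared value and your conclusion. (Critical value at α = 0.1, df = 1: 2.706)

0.278; consistent

A testcross of a heterozygote (Aa × aa) gives a 1:1 phenotypic ratio.
The 1:1 ratio has 2 parts, so with N = 230 the expected counts are:
  rough-coated: 230 × 1/2 = 115
  smooth-coated: 230 × 1/2 = 115
χ² = Σ (O − E)² / E
  rough-coated: (119 − 115)² / 115 = 0.1391
  smooth-coated: (111 − 115)² / 115 = 0.1391
χ² = 0.1391 + 0.1391 = 0.2782 ≈ 0.278
Degrees of freedom = 2 − 1 = 1; critical value at α = 0.1 is 2.706.
Since 0.278 < 2.706, we fail to reject the null hypothesis — the data are consistent with the 1:1 ratio.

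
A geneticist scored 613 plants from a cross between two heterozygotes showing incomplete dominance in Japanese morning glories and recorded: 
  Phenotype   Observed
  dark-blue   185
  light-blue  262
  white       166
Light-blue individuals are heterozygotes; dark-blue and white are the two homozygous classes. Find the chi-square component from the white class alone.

With incomplete dominance, a heterozygote × heterozygote cross gives a 1:2:1 phenotypic ratio.
The 1:2:1 ratio has 4 parts, so with N = 613 the expected counts are:
  dark-blue: 613 × 1/4 = 153.25
  light-blue: 613 × 2/4 = 306.5
  white: 613 × 1/4 = 153.25
Contribution of white: (166 − 153.25)² / 153.25 = 1.0608

1.061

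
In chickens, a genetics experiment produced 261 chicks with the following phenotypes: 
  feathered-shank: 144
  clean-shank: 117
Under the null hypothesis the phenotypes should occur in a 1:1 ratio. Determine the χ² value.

2.793

Under the 1:1 hypothesis (Σ ratio = 2, N = 261):
  feathered-shank: 261 × 1/2 = 130.5
  clean-shank: 261 × 1/2 = 130.5
χ² = Σ (O − E)² / E
  feathered-shank: (144 − 130.5)² / 130.5 = 1.3966
  clean-shank: (117 − 130.5)² / 130.5 = 1.3966
χ² = 1.3966 + 1.3966 = 2.7932 ≈ 2.793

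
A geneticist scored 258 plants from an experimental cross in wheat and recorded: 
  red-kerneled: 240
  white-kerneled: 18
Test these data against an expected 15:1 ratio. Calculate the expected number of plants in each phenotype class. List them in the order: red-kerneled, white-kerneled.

241.875, 16.125

Total ratio parts = 16. Expected numbers out of 258:
  red-kerneled: 258 × 15/16 = 241.875
  white-kerneled: 258 × 1/16 = 16.125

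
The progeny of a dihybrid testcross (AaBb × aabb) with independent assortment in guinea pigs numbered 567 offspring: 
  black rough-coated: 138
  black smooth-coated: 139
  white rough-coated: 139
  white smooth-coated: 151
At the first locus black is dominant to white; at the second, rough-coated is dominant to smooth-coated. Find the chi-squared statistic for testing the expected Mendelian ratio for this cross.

A dihybrid testcross with independent assortment gives a 1:1:1:1 ratio.
Under the 1:1:1:1 hypothesis (Σ ratio = 4, N = 567):
  black rough-coated: 567 × 1/4 = 141.75
  black smooth-coated: 567 × 1/4 = 141.75
  white rough-coated: 567 × 1/4 = 141.75
  white smooth-coated: 567 × 1/4 = 141.75
χ² = Σ (O − E)² / E
  black rough-coated: (138 − 141.75)² / 141.75 = 0.0992
  black smooth-coated: (139 − 141.75)² / 141.75 = 0.0534
  white rough-coated: (139 − 141.75)² / 141.75 = 0.0534
  white smooth-coated: (151 − 141.75)² / 141.75 = 0.6036
χ² = 0.0992 + 0.0534 + 0.0534 + 0.6036 = 0.8096 ≈ 0.810

0.810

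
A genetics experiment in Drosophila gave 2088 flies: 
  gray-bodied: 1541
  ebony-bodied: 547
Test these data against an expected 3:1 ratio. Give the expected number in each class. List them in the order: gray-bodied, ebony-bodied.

Expected counts for N = 2088 under a 3:1 ratio (total parts = 4):
  gray-bodied: 2088 × 3/4 = 1566
  ebony-bodied: 2088 × 1/4 = 522

1566, 522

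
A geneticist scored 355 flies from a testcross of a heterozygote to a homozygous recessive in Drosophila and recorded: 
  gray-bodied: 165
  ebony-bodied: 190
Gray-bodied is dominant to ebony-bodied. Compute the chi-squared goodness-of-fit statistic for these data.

1.761

A testcross of a heterozygote (Aa × aa) gives a 1:1 phenotypic ratio.
Expected counts for N = 355 under a 1:1 ratio (total parts = 2):
  gray-bodied: 355 × 1/2 = 177.5
  ebony-bodied: 355 × 1/2 = 177.5
χ² = Σ (O − E)² / E
  gray-bodied: (165 − 177.5)² / 177.5 = 0.8803
  ebony-bodied: (190 − 177.5)² / 177.5 = 0.8803
χ² = 0.8803 + 0.8803 = 1.7606 ≈ 1.761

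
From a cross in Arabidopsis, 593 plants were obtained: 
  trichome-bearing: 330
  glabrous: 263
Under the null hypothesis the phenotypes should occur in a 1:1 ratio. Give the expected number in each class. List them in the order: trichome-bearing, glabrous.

The 1:1 ratio has 2 parts, so with N = 593 the expected counts are:
  trichome-bearing: 593 × 1/2 = 296.5
  glabrous: 593 × 1/2 = 296.5

296.5, 296.5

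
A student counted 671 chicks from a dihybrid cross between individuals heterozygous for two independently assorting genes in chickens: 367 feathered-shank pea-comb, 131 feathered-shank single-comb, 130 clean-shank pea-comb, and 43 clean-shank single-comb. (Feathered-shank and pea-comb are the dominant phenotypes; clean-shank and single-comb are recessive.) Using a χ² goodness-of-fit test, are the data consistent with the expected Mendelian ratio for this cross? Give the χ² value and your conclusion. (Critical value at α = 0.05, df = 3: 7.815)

0.669; consistent

A dihybrid F₂ with independent assortment and complete dominance at both loci gives a 9:3:3:1 phenotypic ratio.
Expected counts for N = 671 under a 9:3:3:1 ratio (total parts = 16):
  feathered-shank pea-comb: 671 × 9/16 = 377.4375
  feathered-shank single-comb: 671 × 3/16 = 125.8125
  clean-shank pea-comb: 671 × 3/16 = 125.8125
  clean-shank single-comb: 671 × 1/16 = 41.9375
χ² = Σ (O − E)² / E
  feathered-shank pea-comb: (367 − 377.4375)² / 377.4375 = 0.2886
  feathered-shank single-comb: (131 − 125.8125)² / 125.8125 = 0.2139
  clean-shank pea-comb: (130 − 125.8125)² / 125.8125 = 0.1394
  clean-shank single-comb: (43 − 41.9375)² / 41.9375 = 0.0269
χ² = 0.2886 + 0.2139 + 0.1394 + 0.0269 = 0.6688 ≈ 0.669
Degrees of freedom = 4 − 1 = 3; critical value at α = 0.05 is 7.815.
Since 0.669 < 7.815, we fail to reject the null hypothesis — the data are consistent with the 9:3:3:1 ratio.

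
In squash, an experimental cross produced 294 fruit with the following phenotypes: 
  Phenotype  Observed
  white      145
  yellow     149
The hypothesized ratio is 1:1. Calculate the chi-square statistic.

0.054

Total ratio parts = 2. Expected numbers out of 294:
  white: 294 × 1/2 = 147
  yellow: 294 × 1/2 = 147
χ² = Σ (O − E)² / E
  white: (145 − 147)² / 147 = 0.0272
  yellow: (149 − 147)² / 147 = 0.0272
χ² = 0.0272 + 0.0272 = 0.0544 ≈ 0.054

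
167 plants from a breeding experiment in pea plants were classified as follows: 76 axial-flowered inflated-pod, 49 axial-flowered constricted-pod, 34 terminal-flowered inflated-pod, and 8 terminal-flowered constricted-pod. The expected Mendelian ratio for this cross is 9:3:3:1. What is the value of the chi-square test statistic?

Under the 9:3:3:1 hypothesis (Σ ratio = 16, N = 167):
  axial-flowered inflated-pod: 167 × 9/16 = 93.9375
  axial-flowered constricted-pod: 167 × 3/16 = 31.3125
  terminal-flowered inflated-pod: 167 × 3/16 = 31.3125
  terminal-flowered constricted-pod: 167 × 1/16 = 10.4375
χ² = Σ (O − E)² / E
  axial-flowered inflated-pod: (76 − 93.9375)² / 93.9375 = 3.4252
  axial-flowered constricted-pod: (49 − 31.3125)² / 31.3125 = 9.9911
  terminal-flowered inflated-pod: (34 − 31.3125)² / 31.3125 = 0.2307
  terminal-flowered constricted-pod: (8 − 10.4375)² / 10.4375 = 0.5692
χ² = 3.4252 + 9.9911 + 0.2307 + 0.5692 = 14.2162 ≈ 14.216

14.216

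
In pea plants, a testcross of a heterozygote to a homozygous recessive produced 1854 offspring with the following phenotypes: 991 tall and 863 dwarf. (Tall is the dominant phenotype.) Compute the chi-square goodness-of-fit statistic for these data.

A testcross of a heterozygote (Aa × aa) gives a 1:1 phenotypic ratio.
Expected counts for N = 1854 under a 1:1 ratio (total parts = 2):
  tall: 1854 × 1/2 = 927
  dwarf: 1854 × 1/2 = 927
χ² = Σ (O − E)² / E
  tall: (991 − 927)² / 927 = 4.4186
  dwarf: (863 − 927)² / 927 = 4.4186
χ² = 4.4186 + 4.4186 = 8.8372 ≈ 8.837

8.837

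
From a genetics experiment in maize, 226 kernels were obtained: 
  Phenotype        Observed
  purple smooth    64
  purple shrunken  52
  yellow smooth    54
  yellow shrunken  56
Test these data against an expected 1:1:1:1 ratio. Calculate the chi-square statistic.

1.469

The 1:1:1:1 ratio has 4 parts, so with N = 226 the expected counts are:
  purple smooth: 226 × 1/4 = 56.5
  purple shrunken: 226 × 1/4 = 56.5
  yellow smooth: 226 × 1/4 = 56.5
  yellow shrunken: 226 × 1/4 = 56.5
χ² = Σ (O − E)² / E
  purple smooth: (64 − 56.5)² / 56.5 = 0.9956
  purple shrunken: (52 − 56.5)² / 56.5 = 0.3584
  yellow smooth: (54 − 56.5)² / 56.5 = 0.1106
  yellow shrunken: (56 − 56.5)² / 56.5 = 0.0044
χ² = 0.9956 + 0.3584 + 0.1106 + 0.0044 = 1.469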